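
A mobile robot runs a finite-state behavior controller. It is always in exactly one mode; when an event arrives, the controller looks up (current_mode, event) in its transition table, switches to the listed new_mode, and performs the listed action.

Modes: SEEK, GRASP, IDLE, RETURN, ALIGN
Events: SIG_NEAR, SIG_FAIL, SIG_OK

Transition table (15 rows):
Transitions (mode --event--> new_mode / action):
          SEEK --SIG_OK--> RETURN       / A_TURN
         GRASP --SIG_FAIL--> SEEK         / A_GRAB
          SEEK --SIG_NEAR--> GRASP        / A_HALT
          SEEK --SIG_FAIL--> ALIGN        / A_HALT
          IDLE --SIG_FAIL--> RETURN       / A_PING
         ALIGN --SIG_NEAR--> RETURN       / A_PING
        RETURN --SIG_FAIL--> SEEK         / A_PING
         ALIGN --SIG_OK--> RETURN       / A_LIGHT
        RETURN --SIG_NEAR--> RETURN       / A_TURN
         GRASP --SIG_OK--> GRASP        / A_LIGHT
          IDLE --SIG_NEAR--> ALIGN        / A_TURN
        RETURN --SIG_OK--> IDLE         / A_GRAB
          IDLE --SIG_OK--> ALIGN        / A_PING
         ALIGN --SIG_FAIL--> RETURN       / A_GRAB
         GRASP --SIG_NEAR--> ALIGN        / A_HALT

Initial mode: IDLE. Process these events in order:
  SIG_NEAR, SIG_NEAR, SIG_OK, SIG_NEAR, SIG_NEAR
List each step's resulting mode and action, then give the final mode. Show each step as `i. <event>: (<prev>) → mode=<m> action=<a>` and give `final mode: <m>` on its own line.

final mode: RETURN

1. SIG_NEAR: (IDLE) → mode=ALIGN action=A_TURN
2. SIG_NEAR: (ALIGN) → mode=RETURN action=A_PING
3. SIG_OK: (RETURN) → mode=IDLE action=A_GRAB
4. SIG_NEAR: (IDLE) → mode=ALIGN action=A_TURN
5. SIG_NEAR: (ALIGN) → mode=RETURN action=A_PING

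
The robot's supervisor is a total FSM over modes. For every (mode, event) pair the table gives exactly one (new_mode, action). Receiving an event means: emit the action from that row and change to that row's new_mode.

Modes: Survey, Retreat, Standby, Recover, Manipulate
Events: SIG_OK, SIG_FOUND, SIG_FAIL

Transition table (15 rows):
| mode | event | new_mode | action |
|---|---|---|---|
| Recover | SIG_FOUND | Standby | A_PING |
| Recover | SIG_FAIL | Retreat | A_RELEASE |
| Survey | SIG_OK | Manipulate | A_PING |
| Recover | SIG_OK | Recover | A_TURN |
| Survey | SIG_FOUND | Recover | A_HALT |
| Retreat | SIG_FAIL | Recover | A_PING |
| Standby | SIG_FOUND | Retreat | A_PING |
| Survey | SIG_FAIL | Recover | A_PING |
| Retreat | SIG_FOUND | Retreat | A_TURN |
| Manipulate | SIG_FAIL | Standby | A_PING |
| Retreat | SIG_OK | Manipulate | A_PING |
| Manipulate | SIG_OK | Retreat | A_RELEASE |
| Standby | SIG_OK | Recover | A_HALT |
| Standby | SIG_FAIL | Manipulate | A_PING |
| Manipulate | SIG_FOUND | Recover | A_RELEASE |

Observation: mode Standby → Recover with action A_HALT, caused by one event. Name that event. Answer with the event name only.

SIG_OK

try SIG_OK: (Standby, SIG_OK) → (Recover, A_HALT)  ← matches
try SIG_FOUND: (Standby, SIG_FOUND) → (Retreat, A_PING)
try SIG_FAIL: (Standby, SIG_FAIL) → (Manipulate, A_PING)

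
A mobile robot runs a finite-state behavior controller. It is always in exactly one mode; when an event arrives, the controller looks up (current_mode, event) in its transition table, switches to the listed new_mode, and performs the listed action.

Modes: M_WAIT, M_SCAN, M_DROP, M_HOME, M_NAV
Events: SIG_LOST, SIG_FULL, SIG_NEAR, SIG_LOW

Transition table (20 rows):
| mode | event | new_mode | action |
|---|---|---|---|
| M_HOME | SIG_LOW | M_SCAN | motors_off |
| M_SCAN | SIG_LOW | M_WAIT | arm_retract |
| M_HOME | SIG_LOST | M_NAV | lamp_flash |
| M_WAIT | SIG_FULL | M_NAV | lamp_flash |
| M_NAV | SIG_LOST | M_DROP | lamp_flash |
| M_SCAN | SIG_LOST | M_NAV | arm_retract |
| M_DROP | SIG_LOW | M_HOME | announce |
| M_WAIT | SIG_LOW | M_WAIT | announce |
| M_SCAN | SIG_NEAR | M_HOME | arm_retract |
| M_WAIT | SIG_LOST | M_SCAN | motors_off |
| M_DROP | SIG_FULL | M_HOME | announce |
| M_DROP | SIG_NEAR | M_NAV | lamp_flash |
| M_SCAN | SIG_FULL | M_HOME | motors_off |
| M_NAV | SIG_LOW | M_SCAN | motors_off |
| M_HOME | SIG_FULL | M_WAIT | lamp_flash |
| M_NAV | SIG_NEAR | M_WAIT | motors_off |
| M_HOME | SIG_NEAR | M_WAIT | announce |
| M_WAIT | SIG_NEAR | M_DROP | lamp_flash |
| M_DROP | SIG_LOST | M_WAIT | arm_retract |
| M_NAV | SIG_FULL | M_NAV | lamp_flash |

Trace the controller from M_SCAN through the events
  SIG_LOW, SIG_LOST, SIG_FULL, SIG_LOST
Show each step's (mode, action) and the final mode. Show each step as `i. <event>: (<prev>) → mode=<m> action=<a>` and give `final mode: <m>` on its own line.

1. SIG_LOW: (M_SCAN) → mode=M_WAIT action=arm_retract
2. SIG_LOST: (M_WAIT) → mode=M_SCAN action=motors_off
3. SIG_FULL: (M_SCAN) → mode=M_HOME action=motors_off
4. SIG_LOST: (M_HOME) → mode=M_NAV action=lamp_flash

final mode: M_NAV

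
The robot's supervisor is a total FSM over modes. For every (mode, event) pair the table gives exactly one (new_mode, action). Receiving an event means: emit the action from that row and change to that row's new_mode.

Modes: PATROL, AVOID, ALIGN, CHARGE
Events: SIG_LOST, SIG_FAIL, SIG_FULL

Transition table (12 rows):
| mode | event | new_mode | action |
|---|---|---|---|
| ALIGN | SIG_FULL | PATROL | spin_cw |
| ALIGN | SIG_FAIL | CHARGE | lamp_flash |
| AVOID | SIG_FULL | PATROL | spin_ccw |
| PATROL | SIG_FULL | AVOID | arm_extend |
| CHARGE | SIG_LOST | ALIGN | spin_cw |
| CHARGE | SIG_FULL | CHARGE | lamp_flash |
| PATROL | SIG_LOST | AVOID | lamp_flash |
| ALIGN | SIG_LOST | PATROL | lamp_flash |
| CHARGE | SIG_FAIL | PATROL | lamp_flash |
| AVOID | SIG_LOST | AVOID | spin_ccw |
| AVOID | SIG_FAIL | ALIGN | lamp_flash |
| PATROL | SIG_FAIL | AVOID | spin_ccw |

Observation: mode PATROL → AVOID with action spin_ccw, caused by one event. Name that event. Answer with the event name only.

SIG_FAIL

try SIG_LOST: (PATROL, SIG_LOST) → (AVOID, lamp_flash)
try SIG_FAIL: (PATROL, SIG_FAIL) → (AVOID, spin_ccw)  ← matches
try SIG_FULL: (PATROL, SIG_FULL) → (AVOID, arm_extend)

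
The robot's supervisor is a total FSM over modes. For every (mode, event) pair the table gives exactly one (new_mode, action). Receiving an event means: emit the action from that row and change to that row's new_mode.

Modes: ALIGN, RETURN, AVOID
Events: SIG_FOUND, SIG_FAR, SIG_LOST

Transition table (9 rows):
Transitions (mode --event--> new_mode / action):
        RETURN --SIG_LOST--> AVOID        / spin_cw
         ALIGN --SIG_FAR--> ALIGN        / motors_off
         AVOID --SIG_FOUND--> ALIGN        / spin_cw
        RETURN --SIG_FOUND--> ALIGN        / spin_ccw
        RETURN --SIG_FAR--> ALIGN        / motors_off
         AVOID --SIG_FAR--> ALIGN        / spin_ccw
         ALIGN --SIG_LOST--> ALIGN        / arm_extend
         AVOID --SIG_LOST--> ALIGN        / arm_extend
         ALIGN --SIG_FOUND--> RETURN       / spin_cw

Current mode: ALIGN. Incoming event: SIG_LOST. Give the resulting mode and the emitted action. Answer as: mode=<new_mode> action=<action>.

mode=ALIGN action=arm_extend

current mode = ALIGN; filter table to that mode:
  (ALIGN, SIG_FAR) → (ALIGN, motors_off)
  (ALIGN, SIG_LOST) → (ALIGN, arm_extend)  ← event matches
  (ALIGN, SIG_FOUND) → (RETURN, spin_cw)
event = SIG_LOST selects (ALIGN, arm_extend)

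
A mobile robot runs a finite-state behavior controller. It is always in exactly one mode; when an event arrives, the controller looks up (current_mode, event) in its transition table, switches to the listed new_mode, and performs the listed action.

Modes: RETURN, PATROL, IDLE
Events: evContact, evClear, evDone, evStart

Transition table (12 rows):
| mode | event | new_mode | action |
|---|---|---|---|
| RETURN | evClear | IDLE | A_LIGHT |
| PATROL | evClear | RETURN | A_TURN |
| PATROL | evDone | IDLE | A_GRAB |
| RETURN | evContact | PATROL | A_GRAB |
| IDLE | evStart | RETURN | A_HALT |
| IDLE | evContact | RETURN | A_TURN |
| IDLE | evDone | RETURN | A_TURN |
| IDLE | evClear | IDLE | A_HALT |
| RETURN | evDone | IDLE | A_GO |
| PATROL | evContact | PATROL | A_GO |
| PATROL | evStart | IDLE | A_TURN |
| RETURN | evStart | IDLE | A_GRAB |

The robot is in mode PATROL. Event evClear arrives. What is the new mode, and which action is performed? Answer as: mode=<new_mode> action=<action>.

mode=RETURN action=A_TURN

current mode = PATROL; filter table to that mode:
  (PATROL, evClear) → (RETURN, A_TURN)  ← event matches
  (PATROL, evDone) → (IDLE, A_GRAB)
  (PATROL, evContact) → (PATROL, A_GO)
  (PATROL, evStart) → (IDLE, A_TURN)
event = evClear selects (RETURN, A_TURN)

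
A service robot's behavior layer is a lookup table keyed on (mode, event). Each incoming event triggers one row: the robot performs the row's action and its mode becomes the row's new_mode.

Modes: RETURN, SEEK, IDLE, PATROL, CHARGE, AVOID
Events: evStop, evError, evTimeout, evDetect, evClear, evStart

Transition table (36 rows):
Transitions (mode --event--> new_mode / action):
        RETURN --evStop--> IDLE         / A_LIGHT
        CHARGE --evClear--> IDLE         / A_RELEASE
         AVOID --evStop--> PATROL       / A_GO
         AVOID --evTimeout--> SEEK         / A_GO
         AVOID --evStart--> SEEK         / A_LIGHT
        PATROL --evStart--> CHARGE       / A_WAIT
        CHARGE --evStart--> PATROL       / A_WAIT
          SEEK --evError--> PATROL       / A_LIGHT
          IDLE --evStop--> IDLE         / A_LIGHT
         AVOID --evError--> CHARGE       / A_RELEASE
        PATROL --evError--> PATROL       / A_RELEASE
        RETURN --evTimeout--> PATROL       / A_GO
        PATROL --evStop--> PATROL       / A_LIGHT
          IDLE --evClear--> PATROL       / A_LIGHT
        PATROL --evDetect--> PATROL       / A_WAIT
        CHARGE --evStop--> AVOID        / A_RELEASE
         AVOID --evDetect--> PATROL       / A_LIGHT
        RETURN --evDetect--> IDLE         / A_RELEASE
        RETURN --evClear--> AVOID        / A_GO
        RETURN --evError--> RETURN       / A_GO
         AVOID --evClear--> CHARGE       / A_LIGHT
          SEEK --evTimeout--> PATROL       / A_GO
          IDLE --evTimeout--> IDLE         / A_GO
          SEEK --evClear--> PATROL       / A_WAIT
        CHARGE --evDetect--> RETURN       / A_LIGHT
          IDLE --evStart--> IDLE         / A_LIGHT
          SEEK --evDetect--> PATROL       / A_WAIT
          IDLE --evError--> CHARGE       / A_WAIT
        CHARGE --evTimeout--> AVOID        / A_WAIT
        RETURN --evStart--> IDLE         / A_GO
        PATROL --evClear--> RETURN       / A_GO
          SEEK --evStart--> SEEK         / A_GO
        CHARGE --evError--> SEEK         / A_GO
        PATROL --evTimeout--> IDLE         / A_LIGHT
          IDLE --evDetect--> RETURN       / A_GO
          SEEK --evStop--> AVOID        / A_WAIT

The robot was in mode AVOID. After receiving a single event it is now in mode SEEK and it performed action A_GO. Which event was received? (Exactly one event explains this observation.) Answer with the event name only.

evTimeout

try evStop: (AVOID, evStop) → (PATROL, A_GO)
try evError: (AVOID, evError) → (CHARGE, A_RELEASE)
try evTimeout: (AVOID, evTimeout) → (SEEK, A_GO)  ← matches
try evDetect: (AVOID, evDetect) → (PATROL, A_LIGHT)
try evClear: (AVOID, evClear) → (CHARGE, A_LIGHT)
try evStart: (AVOID, evStart) → (SEEK, A_LIGHT)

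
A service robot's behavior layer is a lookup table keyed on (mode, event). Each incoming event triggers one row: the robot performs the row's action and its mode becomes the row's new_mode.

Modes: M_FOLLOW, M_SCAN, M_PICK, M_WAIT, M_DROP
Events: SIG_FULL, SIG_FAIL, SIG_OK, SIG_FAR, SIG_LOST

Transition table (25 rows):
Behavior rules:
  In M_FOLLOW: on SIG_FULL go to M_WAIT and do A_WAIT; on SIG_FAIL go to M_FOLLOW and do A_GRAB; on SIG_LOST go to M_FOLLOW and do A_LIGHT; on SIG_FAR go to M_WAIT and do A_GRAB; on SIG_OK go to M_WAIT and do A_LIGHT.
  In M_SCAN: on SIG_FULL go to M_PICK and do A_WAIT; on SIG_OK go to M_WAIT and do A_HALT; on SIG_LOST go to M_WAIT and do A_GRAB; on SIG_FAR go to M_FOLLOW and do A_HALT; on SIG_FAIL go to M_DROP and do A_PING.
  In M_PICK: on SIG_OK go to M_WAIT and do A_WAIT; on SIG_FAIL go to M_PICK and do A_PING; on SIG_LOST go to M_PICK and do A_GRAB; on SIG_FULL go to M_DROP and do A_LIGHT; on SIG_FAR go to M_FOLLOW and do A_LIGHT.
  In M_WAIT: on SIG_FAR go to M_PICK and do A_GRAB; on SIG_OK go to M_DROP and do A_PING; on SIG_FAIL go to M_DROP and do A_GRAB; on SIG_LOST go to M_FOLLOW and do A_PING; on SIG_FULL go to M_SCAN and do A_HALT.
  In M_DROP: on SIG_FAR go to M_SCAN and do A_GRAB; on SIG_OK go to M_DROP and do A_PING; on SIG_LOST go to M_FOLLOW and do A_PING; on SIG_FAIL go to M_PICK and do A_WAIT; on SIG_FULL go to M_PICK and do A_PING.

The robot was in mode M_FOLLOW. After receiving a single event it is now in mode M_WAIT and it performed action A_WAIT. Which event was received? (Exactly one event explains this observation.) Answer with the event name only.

SIG_FULL

try SIG_FULL: (M_FOLLOW, SIG_FULL) → (M_WAIT, A_WAIT)  ← matches
try SIG_FAIL: (M_FOLLOW, SIG_FAIL) → (M_FOLLOW, A_GRAB)
try SIG_OK: (M_FOLLOW, SIG_OK) → (M_WAIT, A_LIGHT)
try SIG_FAR: (M_FOLLOW, SIG_FAR) → (M_WAIT, A_GRAB)
try SIG_LOST: (M_FOLLOW, SIG_LOST) → (M_FOLLOW, A_LIGHT)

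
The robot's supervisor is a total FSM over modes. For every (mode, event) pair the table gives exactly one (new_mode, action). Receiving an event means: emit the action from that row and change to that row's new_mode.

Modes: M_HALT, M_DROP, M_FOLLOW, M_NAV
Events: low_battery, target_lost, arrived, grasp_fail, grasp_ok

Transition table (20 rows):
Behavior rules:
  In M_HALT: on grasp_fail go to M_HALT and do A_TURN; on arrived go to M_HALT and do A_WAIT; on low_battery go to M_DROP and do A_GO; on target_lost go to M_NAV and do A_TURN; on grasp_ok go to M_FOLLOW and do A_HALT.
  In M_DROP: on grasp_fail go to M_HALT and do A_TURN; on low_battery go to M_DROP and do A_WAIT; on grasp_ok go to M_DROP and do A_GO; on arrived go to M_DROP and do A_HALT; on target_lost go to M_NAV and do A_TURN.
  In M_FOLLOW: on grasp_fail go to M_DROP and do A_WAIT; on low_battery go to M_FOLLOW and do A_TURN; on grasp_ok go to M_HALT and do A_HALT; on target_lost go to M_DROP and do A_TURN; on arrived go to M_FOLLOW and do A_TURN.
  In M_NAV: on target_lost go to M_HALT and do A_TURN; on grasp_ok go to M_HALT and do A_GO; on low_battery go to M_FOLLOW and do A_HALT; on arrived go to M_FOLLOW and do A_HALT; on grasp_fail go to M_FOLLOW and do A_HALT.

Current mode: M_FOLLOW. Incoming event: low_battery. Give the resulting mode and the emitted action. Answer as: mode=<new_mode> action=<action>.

mode=M_FOLLOW action=A_TURN

current mode = M_FOLLOW; filter table to that mode:
  (M_FOLLOW, grasp_fail) → (M_DROP, A_WAIT)
  (M_FOLLOW, low_battery) → (M_FOLLOW, A_TURN)  ← event matches
  (M_FOLLOW, grasp_ok) → (M_HALT, A_HALT)
  (M_FOLLOW, target_lost) → (M_DROP, A_TURN)
  (M_FOLLOW, arrived) → (M_FOLLOW, A_TURN)
event = low_battery selects (M_FOLLOW, A_TURN)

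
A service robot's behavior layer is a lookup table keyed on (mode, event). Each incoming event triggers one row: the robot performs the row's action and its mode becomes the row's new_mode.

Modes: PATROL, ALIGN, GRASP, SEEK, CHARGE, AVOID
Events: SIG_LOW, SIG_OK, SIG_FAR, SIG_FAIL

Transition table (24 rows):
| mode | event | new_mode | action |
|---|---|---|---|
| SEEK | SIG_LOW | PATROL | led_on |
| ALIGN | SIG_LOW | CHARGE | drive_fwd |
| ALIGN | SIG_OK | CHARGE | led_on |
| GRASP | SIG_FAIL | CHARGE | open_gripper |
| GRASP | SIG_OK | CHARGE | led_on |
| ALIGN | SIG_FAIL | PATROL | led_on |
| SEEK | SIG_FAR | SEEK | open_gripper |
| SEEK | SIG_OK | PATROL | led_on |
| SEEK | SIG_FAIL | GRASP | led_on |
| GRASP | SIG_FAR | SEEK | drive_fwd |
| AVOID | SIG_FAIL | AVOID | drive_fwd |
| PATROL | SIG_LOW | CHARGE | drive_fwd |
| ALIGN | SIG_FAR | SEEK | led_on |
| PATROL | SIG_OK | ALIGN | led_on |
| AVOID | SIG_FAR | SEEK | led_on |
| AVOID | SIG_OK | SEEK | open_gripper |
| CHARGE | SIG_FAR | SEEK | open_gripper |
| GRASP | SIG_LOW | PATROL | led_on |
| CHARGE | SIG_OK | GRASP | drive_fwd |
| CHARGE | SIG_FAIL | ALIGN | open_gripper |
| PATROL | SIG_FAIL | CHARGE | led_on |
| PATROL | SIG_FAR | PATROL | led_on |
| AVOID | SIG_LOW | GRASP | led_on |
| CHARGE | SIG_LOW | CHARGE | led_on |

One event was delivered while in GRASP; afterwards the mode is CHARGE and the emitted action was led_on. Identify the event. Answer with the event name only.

try SIG_LOW: (GRASP, SIG_LOW) → (PATROL, led_on)
try SIG_OK: (GRASP, SIG_OK) → (CHARGE, led_on)  ← matches
try SIG_FAR: (GRASP, SIG_FAR) → (SEEK, drive_fwd)
try SIG_FAIL: (GRASP, SIG_FAIL) → (CHARGE, open_gripper)

SIG_OK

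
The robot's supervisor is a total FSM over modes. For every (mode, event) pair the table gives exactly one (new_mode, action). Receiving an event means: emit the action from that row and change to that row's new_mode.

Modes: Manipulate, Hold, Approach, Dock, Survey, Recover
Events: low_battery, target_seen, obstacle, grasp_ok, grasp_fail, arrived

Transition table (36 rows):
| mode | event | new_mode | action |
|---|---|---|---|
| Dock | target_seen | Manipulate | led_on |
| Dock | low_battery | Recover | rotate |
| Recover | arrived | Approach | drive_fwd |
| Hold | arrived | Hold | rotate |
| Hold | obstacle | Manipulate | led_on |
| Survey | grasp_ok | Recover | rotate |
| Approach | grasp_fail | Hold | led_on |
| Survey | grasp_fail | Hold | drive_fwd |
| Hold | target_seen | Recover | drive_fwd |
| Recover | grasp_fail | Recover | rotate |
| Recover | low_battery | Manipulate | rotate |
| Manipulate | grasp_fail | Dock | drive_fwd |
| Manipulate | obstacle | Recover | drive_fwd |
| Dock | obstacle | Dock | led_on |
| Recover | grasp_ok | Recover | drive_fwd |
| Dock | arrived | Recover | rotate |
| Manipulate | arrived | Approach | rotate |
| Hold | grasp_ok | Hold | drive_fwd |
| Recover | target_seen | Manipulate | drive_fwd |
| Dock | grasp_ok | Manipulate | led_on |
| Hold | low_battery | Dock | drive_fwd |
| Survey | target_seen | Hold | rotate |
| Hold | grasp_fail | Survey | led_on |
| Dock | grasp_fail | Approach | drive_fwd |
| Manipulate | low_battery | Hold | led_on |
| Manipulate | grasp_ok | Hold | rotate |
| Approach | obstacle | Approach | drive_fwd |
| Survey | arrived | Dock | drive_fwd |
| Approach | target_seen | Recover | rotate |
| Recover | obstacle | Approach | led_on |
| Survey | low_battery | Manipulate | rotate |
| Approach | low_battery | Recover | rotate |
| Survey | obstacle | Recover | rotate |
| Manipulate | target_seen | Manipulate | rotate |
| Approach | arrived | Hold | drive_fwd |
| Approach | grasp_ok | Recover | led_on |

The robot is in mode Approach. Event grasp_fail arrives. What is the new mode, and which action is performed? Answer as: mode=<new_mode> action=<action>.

current mode = Approach; filter table to that mode:
  (Approach, grasp_fail) → (Hold, led_on)  ← event matches
  (Approach, obstacle) → (Approach, drive_fwd)
  (Approach, target_seen) → (Recover, rotate)
  (Approach, low_battery) → (Recover, rotate)
  (Approach, arrived) → (Hold, drive_fwd)
  (Approach, grasp_ok) → (Recover, led_on)
event = grasp_fail selects (Hold, led_on)

mode=Hold action=led_on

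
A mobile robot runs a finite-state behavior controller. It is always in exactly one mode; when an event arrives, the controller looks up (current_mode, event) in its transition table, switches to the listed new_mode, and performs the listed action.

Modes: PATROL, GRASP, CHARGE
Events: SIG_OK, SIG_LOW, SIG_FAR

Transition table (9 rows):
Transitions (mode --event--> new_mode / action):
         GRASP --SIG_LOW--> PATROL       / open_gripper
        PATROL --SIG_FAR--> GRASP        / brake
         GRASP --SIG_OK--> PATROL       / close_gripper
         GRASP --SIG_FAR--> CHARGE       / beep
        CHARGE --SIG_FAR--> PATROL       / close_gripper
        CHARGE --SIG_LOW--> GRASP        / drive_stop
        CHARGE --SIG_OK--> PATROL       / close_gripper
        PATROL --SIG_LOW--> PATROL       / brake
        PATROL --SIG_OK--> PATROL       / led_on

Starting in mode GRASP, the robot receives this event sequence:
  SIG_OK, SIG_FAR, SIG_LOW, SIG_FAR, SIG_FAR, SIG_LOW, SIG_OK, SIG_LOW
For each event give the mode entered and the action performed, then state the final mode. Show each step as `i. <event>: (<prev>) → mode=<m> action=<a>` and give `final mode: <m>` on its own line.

1. SIG_OK: (GRASP) → mode=PATROL action=close_gripper
2. SIG_FAR: (PATROL) → mode=GRASP action=brake
3. SIG_LOW: (GRASP) → mode=PATROL action=open_gripper
4. SIG_FAR: (PATROL) → mode=GRASP action=brake
5. SIG_FAR: (GRASP) → mode=CHARGE action=beep
6. SIG_LOW: (CHARGE) → mode=GRASP action=drive_stop
7. SIG_OK: (GRASP) → mode=PATROL action=close_gripper
8. SIG_LOW: (PATROL) → mode=PATROL action=brake

final mode: PATROL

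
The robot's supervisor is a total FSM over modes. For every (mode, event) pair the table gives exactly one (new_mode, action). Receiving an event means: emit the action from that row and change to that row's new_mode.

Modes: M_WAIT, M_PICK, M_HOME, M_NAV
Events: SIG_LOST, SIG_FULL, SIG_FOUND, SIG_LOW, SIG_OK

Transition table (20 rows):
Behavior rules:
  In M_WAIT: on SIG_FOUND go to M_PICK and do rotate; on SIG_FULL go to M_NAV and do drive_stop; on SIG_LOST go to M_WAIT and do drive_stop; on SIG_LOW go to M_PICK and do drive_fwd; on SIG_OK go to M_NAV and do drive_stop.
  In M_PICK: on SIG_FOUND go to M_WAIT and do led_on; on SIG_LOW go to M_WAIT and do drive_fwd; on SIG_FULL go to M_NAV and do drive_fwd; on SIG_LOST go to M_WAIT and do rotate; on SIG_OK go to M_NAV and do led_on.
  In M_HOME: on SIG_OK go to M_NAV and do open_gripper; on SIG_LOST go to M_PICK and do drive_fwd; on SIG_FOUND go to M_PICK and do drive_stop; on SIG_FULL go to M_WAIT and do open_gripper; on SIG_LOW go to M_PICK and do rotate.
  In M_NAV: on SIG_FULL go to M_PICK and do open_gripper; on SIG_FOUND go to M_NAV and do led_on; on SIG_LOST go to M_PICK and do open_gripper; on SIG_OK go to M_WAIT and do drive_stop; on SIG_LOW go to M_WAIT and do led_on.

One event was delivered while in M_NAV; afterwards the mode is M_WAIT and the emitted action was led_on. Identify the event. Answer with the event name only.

try SIG_LOST: (M_NAV, SIG_LOST) → (M_PICK, open_gripper)
try SIG_FULL: (M_NAV, SIG_FULL) → (M_PICK, open_gripper)
try SIG_FOUND: (M_NAV, SIG_FOUND) → (M_NAV, led_on)
try SIG_LOW: (M_NAV, SIG_LOW) → (M_WAIT, led_on)  ← matches
try SIG_OK: (M_NAV, SIG_OK) → (M_WAIT, drive_stop)

SIG_LOW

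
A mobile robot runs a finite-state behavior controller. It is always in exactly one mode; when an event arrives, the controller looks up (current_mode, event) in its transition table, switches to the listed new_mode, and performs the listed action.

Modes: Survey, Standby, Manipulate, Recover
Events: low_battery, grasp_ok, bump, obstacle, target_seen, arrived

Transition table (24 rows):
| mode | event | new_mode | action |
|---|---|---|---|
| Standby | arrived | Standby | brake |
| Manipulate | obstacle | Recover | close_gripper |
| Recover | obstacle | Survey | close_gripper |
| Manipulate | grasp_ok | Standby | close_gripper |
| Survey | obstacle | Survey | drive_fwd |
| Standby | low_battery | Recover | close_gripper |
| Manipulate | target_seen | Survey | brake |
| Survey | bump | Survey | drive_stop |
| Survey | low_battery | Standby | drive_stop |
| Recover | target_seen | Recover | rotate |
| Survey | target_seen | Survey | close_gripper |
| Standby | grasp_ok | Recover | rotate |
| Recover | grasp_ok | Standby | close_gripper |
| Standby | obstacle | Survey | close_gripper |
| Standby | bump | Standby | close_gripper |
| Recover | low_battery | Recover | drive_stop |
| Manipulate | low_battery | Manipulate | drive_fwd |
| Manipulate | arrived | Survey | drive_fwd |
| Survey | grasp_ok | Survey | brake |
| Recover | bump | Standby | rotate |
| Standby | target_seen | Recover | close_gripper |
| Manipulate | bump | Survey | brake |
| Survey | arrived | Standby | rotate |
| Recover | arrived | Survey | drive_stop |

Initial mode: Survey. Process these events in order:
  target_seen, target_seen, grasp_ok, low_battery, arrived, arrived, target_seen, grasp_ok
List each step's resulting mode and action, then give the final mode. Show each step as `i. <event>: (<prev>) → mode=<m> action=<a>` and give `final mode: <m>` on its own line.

final mode: Standby

1. target_seen: (Survey) → mode=Survey action=close_gripper
2. target_seen: (Survey) → mode=Survey action=close_gripper
3. grasp_ok: (Survey) → mode=Survey action=brake
4. low_battery: (Survey) → mode=Standby action=drive_stop
5. arrived: (Standby) → mode=Standby action=brake
6. arrived: (Standby) → mode=Standby action=brake
7. target_seen: (Standby) → mode=Recover action=close_gripper
8. grasp_ok: (Recover) → mode=Standby action=close_gripper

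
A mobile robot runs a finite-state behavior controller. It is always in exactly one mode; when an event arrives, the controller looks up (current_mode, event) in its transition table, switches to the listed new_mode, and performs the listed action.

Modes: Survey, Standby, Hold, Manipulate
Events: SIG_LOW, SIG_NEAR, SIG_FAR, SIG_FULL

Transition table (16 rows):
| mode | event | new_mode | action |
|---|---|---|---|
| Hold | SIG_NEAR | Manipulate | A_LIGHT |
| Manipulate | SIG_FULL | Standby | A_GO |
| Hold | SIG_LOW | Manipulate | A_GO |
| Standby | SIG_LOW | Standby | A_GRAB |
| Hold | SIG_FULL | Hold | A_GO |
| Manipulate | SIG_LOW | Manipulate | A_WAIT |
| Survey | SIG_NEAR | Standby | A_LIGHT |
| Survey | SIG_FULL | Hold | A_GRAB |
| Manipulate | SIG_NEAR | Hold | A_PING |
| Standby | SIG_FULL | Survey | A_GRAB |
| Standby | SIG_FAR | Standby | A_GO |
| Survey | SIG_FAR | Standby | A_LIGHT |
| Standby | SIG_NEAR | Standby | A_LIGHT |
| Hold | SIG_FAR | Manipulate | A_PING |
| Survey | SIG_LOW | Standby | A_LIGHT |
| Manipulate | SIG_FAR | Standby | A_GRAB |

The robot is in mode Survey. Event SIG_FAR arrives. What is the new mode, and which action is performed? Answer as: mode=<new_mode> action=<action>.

mode=Standby action=A_LIGHT

current mode = Survey; filter table to that mode:
  (Survey, SIG_NEAR) → (Standby, A_LIGHT)
  (Survey, SIG_FULL) → (Hold, A_GRAB)
  (Survey, SIG_FAR) → (Standby, A_LIGHT)  ← event matches
  (Survey, SIG_LOW) → (Standby, A_LIGHT)
event = SIG_FAR selects (Standby, A_LIGHT)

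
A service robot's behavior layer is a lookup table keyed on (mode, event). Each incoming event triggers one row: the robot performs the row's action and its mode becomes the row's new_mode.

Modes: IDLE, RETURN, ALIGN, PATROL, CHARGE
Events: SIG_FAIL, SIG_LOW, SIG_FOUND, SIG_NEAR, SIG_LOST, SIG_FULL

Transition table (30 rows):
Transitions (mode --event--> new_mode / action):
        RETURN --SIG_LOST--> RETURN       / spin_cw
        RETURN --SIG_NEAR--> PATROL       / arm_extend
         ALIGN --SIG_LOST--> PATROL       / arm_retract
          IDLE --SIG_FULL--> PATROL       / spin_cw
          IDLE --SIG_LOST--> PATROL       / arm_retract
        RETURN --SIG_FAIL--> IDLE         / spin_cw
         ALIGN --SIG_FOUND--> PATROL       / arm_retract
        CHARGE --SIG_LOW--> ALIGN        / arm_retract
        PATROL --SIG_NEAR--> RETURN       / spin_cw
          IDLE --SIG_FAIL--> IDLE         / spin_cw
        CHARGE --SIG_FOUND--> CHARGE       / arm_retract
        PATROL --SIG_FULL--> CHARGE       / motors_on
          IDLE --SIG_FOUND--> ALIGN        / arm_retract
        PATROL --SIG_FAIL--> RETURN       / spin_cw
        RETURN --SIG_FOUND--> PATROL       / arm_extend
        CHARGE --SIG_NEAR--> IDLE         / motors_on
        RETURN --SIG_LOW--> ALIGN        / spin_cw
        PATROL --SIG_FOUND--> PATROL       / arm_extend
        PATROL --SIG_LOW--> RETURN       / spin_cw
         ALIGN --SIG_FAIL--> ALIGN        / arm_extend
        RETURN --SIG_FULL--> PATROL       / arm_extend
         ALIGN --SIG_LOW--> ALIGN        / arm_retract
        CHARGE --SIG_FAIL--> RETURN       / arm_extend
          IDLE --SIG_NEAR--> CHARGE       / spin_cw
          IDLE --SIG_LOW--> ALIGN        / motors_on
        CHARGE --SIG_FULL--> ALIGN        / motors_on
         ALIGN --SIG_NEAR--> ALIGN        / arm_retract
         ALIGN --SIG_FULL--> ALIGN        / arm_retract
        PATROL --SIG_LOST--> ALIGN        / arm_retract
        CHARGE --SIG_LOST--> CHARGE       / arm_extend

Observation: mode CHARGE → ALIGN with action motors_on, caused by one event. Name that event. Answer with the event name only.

SIG_FULL

try SIG_FAIL: (CHARGE, SIG_FAIL) → (RETURN, arm_extend)
try SIG_LOW: (CHARGE, SIG_LOW) → (ALIGN, arm_retract)
try SIG_FOUND: (CHARGE, SIG_FOUND) → (CHARGE, arm_retract)
try SIG_NEAR: (CHARGE, SIG_NEAR) → (IDLE, motors_on)
try SIG_LOST: (CHARGE, SIG_LOST) → (CHARGE, arm_extend)
try SIG_FULL: (CHARGE, SIG_FULL) → (ALIGN, motors_on)  ← matches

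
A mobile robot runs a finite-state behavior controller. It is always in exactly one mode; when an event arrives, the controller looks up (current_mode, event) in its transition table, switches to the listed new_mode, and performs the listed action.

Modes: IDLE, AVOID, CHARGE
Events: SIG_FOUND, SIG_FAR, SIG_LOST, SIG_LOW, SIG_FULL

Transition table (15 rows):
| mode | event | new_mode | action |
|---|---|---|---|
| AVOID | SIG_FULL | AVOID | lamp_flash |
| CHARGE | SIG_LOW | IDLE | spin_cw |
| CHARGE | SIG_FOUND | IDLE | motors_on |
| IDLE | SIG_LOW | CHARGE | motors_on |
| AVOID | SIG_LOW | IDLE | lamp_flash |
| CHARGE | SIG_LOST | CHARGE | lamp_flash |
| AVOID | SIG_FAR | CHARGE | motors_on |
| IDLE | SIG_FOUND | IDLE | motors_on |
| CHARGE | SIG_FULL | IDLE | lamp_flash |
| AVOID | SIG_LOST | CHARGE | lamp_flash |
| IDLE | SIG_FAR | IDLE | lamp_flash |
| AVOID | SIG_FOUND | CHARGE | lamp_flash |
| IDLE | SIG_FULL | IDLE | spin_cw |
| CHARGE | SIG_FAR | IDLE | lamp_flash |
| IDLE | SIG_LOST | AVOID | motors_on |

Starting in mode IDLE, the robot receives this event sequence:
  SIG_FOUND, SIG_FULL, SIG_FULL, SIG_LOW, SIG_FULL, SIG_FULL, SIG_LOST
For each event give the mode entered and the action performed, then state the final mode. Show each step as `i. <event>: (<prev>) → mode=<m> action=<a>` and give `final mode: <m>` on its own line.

1. SIG_FOUND: (IDLE) → mode=IDLE action=motors_on
2. SIG_FULL: (IDLE) → mode=IDLE action=spin_cw
3. SIG_FULL: (IDLE) → mode=IDLE action=spin_cw
4. SIG_LOW: (IDLE) → mode=CHARGE action=motors_on
5. SIG_FULL: (CHARGE) → mode=IDLE action=lamp_flash
6. SIG_FULL: (IDLE) → mode=IDLE action=spin_cw
7. SIG_LOST: (IDLE) → mode=AVOID action=motors_on

final mode: AVOID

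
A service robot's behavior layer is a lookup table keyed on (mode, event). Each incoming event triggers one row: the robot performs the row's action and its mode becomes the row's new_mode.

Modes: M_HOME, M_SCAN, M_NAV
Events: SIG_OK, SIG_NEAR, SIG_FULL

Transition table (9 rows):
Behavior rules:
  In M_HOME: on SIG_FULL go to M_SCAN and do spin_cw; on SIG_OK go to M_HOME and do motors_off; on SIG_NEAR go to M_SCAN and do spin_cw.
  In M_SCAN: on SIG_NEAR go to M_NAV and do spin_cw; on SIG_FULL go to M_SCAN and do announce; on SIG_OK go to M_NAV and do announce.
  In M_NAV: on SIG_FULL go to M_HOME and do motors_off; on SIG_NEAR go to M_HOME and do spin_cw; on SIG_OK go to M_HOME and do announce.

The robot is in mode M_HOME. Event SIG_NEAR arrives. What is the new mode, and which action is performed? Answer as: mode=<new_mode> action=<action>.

current mode = M_HOME; filter table to that mode:
  (M_HOME, SIG_FULL) → (M_SCAN, spin_cw)
  (M_HOME, SIG_OK) → (M_HOME, motors_off)
  (M_HOME, SIG_NEAR) → (M_SCAN, spin_cw)  ← event matches
event = SIG_NEAR selects (M_SCAN, spin_cw)

mode=M_SCAN action=spin_cw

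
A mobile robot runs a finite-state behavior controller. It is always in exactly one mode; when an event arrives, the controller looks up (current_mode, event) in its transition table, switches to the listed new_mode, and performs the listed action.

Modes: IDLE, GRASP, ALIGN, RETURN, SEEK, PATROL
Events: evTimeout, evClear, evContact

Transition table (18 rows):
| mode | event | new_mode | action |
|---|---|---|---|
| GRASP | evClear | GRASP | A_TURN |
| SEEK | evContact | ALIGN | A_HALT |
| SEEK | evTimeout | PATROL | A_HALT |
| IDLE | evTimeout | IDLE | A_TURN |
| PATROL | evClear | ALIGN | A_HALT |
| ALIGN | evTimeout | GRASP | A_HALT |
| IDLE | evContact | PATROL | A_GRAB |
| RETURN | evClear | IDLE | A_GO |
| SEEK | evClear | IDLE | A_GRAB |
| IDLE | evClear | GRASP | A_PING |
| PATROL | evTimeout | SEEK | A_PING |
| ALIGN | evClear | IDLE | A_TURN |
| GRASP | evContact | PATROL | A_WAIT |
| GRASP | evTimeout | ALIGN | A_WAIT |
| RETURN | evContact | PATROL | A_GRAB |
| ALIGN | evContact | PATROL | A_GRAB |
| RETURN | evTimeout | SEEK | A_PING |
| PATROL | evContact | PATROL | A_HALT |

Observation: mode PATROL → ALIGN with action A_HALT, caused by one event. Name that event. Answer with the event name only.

try evTimeout: (PATROL, evTimeout) → (SEEK, A_PING)
try evClear: (PATROL, evClear) → (ALIGN, A_HALT)  ← matches
try evContact: (PATROL, evContact) → (PATROL, A_HALT)

evClear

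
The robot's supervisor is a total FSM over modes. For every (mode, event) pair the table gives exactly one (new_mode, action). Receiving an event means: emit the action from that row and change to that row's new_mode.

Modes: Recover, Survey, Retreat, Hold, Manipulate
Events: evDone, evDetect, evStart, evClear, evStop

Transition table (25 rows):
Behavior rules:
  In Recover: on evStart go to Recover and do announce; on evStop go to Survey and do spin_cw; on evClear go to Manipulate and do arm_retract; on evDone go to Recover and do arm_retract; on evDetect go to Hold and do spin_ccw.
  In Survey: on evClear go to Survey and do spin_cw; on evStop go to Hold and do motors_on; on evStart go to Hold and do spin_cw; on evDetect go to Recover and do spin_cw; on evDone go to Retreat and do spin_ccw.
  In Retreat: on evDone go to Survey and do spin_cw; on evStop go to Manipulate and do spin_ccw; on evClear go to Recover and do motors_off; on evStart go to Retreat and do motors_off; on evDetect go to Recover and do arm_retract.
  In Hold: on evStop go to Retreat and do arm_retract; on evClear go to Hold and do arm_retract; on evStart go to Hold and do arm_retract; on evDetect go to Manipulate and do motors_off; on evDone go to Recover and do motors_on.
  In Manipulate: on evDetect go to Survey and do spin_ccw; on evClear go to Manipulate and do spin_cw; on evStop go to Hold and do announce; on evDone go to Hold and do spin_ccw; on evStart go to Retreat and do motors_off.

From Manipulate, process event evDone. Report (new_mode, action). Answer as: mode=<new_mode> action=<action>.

current mode = Manipulate; filter table to that mode:
  (Manipulate, evDetect) → (Survey, spin_ccw)
  (Manipulate, evClear) → (Manipulate, spin_cw)
  (Manipulate, evStop) → (Hold, announce)
  (Manipulate, evDone) → (Hold, spin_ccw)  ← event matches
  (Manipulate, evStart) → (Retreat, motors_off)
event = evDone selects (Hold, spin_ccw)

mode=Hold action=spin_ccw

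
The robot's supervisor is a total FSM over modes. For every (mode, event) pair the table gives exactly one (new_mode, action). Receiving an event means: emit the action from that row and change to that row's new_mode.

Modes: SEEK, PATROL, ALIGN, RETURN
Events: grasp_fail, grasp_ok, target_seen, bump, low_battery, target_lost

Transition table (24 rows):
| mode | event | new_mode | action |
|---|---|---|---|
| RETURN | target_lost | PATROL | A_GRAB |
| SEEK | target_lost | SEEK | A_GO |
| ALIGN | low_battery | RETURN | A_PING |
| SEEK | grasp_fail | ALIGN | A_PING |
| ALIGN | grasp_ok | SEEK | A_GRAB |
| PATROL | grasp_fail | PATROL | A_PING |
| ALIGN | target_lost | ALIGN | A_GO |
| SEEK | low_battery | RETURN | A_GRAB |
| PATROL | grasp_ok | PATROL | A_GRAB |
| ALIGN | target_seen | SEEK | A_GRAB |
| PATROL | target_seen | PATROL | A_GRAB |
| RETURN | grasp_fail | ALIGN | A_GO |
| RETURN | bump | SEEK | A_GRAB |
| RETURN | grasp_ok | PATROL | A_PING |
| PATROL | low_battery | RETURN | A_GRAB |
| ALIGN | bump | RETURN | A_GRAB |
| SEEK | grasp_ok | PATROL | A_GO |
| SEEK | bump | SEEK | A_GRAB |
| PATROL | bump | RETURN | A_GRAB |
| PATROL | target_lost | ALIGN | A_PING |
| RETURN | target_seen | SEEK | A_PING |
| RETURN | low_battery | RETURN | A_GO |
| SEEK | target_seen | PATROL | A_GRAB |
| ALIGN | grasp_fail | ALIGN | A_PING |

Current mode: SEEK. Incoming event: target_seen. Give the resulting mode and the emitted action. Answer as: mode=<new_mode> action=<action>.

mode=PATROL action=A_GRAB

current mode = SEEK; filter table to that mode:
  (SEEK, target_lost) → (SEEK, A_GO)
  (SEEK, grasp_fail) → (ALIGN, A_PING)
  (SEEK, low_battery) → (RETURN, A_GRAB)
  (SEEK, grasp_ok) → (PATROL, A_GO)
  (SEEK, bump) → (SEEK, A_GRAB)
  (SEEK, target_seen) → (PATROL, A_GRAB)  ← event matches
event = target_seen selects (PATROL, A_GRAB)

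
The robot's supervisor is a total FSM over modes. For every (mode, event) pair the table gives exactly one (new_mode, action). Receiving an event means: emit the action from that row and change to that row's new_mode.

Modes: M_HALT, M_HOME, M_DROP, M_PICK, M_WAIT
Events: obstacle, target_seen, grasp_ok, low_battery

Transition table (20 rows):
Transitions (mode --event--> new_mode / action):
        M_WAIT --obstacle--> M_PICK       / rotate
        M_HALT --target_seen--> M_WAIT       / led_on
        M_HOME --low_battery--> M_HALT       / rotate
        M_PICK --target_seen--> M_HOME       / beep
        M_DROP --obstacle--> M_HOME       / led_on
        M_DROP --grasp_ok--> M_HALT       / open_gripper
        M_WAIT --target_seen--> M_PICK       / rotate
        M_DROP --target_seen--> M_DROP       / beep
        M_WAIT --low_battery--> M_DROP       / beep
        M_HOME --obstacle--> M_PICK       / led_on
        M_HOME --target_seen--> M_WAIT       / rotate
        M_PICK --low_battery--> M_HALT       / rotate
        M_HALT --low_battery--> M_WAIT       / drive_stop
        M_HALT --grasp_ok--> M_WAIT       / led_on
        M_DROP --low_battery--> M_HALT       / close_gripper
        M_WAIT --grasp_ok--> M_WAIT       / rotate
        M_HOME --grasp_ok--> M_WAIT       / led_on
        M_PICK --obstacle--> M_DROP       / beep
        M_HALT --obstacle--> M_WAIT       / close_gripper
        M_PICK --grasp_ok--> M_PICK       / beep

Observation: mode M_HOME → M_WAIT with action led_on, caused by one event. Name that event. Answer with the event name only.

try obstacle: (M_HOME, obstacle) → (M_PICK, led_on)
try target_seen: (M_HOME, target_seen) → (M_WAIT, rotate)
try grasp_ok: (M_HOME, grasp_ok) → (M_WAIT, led_on)  ← matches
try low_battery: (M_HOME, low_battery) → (M_HALT, rotate)

grasp_ok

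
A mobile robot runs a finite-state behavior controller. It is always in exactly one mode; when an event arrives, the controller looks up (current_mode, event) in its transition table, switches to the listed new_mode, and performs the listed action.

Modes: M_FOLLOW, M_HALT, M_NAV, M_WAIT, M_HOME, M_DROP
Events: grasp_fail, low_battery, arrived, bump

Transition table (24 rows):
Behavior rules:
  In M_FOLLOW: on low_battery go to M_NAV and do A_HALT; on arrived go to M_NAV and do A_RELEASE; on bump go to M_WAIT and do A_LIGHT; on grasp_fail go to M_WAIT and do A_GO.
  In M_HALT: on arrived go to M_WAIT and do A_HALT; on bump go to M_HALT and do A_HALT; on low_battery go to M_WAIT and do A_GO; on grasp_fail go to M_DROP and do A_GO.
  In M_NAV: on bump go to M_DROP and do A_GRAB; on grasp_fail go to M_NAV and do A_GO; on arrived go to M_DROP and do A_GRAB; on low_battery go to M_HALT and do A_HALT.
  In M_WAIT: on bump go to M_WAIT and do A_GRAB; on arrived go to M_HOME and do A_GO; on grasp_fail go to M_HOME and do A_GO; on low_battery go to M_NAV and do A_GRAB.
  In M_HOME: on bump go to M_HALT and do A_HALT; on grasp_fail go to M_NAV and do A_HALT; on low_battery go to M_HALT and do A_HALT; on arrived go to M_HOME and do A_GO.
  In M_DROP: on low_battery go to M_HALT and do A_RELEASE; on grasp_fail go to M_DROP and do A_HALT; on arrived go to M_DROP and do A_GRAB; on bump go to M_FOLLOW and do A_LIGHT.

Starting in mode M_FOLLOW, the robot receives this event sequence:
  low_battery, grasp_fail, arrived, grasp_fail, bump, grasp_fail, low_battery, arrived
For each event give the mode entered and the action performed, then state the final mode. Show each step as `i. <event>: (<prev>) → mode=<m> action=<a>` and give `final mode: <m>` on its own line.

final mode: M_DROP

1. low_battery: (M_FOLLOW) → mode=M_NAV action=A_HALT
2. grasp_fail: (M_NAV) → mode=M_NAV action=A_GO
3. arrived: (M_NAV) → mode=M_DROP action=A_GRAB
4. grasp_fail: (M_DROP) → mode=M_DROP action=A_HALT
5. bump: (M_DROP) → mode=M_FOLLOW action=A_LIGHT
6. grasp_fail: (M_FOLLOW) → mode=M_WAIT action=A_GO
7. low_battery: (M_WAIT) → mode=M_NAV action=A_GRAB
8. arrived: (M_NAV) → mode=M_DROP action=A_GRAB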